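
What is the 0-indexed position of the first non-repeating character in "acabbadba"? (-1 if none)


Input: acabbadba
Character frequencies:
  'a': 4
  'b': 3
  'c': 1
  'd': 1
Scanning left to right for freq == 1:
  Position 0 ('a'): freq=4, skip
  Position 1 ('c'): unique! => answer = 1

1


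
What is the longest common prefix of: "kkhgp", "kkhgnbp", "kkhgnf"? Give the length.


Words: kkhgp, kkhgnbp, kkhgnf
  Position 0: all 'k' => match
  Position 1: all 'k' => match
  Position 2: all 'h' => match
  Position 3: all 'g' => match
  Position 4: ('p', 'n', 'n') => mismatch, stop
LCP = "kkhg" (length 4)

4


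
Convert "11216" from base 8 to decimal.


Input: "11216" in base 8
Positional expansion:
  Digit '1' (value 1) x 8^4 = 4096
  Digit '1' (value 1) x 8^3 = 512
  Digit '2' (value 2) x 8^2 = 128
  Digit '1' (value 1) x 8^1 = 8
  Digit '6' (value 6) x 8^0 = 6
Sum = 4750

4750


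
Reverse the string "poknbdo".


Input: poknbdo
Reading characters right to left:
  Position 6: 'o'
  Position 5: 'd'
  Position 4: 'b'
  Position 3: 'n'
  Position 2: 'k'
  Position 1: 'o'
  Position 0: 'p'
Reversed: odbnkop

odbnkop


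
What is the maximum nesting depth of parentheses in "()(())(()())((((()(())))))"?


Input: "()(())(()())((((()(())))))"
Tracking depth:
  Position 0 '(': depth becomes 1
  Position 1 ')': depth becomes 0
  Position 2 '(': depth becomes 1
  Position 3 '(': depth becomes 2
  Position 4 ')': depth becomes 1
  Position 5 ')': depth becomes 0
  Position 6 '(': depth becomes 1
  Position 7 '(': depth becomes 2
  Position 8 ')': depth becomes 1
  Position 9 '(': depth becomes 2
  Position 10 ')': depth becomes 1
  Position 11 ')': depth becomes 0
  Position 12 '(': depth becomes 1
  Position 13 '(': depth becomes 2
  Position 14 '(': depth becomes 3
  Position 15 '(': depth becomes 4
  Position 16 '(': depth becomes 5
  Position 17 ')': depth becomes 4
  Position 18 '(': depth becomes 5
  Position 19 '(': depth becomes 6
  Position 20 ')': depth becomes 5
  Position 21 ')': depth becomes 4
  Position 22 ')': depth becomes 3
  Position 23 ')': depth becomes 2
  Position 24 ')': depth becomes 1
  Position 25 ')': depth becomes 0
Maximum depth reached: 6

6


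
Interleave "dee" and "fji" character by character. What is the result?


Interleaving "dee" and "fji":
  Position 0: 'd' from first, 'f' from second => "df"
  Position 1: 'e' from first, 'j' from second => "ej"
  Position 2: 'e' from first, 'i' from second => "ei"
Result: dfejei

dfejei


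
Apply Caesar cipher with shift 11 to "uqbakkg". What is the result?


Caesar cipher: shift "uqbakkg" by 11
  'u' (pos 20) + 11 = pos 5 = 'f'
  'q' (pos 16) + 11 = pos 1 = 'b'
  'b' (pos 1) + 11 = pos 12 = 'm'
  'a' (pos 0) + 11 = pos 11 = 'l'
  'k' (pos 10) + 11 = pos 21 = 'v'
  'k' (pos 10) + 11 = pos 21 = 'v'
  'g' (pos 6) + 11 = pos 17 = 'r'
Result: fbmlvvr

fbmlvvr


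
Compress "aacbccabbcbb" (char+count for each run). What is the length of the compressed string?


Input: aacbccabbcbb
Runs:
  'a' x 2 => "a2"
  'c' x 1 => "c1"
  'b' x 1 => "b1"
  'c' x 2 => "c2"
  'a' x 1 => "a1"
  'b' x 2 => "b2"
  'c' x 1 => "c1"
  'b' x 2 => "b2"
Compressed: "a2c1b1c2a1b2c1b2"
Compressed length: 16

16


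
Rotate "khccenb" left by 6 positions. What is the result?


Input: "khccenb", rotate left by 6
First 6 characters: "khccen"
Remaining characters: "b"
Concatenate remaining + first: "b" + "khccen" = "bkhccen"

bkhccen


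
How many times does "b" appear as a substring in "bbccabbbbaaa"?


Searching for "b" in "bbccabbbbaaa"
Scanning each position:
  Position 0: "b" => MATCH
  Position 1: "b" => MATCH
  Position 2: "c" => no
  Position 3: "c" => no
  Position 4: "a" => no
  Position 5: "b" => MATCH
  Position 6: "b" => MATCH
  Position 7: "b" => MATCH
  Position 8: "b" => MATCH
  Position 9: "a" => no
  Position 10: "a" => no
  Position 11: "a" => no
Total occurrences: 6

6


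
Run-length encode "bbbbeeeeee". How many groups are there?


Input: bbbbeeeeee
Scanning for consecutive runs:
  Group 1: 'b' x 4 (positions 0-3)
  Group 2: 'e' x 6 (positions 4-9)
Total groups: 2

2


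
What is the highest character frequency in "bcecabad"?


Input: bcecabad
Character counts:
  'a': 2
  'b': 2
  'c': 2
  'd': 1
  'e': 1
Maximum frequency: 2

2


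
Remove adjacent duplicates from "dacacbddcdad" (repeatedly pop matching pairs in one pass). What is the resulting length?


Input: dacacbddcdad
Stack-based adjacent duplicate removal:
  Read 'd': push. Stack: d
  Read 'a': push. Stack: da
  Read 'c': push. Stack: dac
  Read 'a': push. Stack: daca
  Read 'c': push. Stack: dacac
  Read 'b': push. Stack: dacacb
  Read 'd': push. Stack: dacacbd
  Read 'd': matches stack top 'd' => pop. Stack: dacacb
  Read 'c': push. Stack: dacacbc
  Read 'd': push. Stack: dacacbcd
  Read 'a': push. Stack: dacacbcda
  Read 'd': push. Stack: dacacbcdad
Final stack: "dacacbcdad" (length 10)

10


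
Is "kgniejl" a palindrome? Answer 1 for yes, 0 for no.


Input: kgniejl
Reversed: ljeingk
  Compare pos 0 ('k') with pos 6 ('l'): MISMATCH
  Compare pos 1 ('g') with pos 5 ('j'): MISMATCH
  Compare pos 2 ('n') with pos 4 ('e'): MISMATCH
Result: not a palindrome

0


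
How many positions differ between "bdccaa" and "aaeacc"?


Comparing "bdccaa" and "aaeacc" position by position:
  Position 0: 'b' vs 'a' => DIFFER
  Position 1: 'd' vs 'a' => DIFFER
  Position 2: 'c' vs 'e' => DIFFER
  Position 3: 'c' vs 'a' => DIFFER
  Position 4: 'a' vs 'c' => DIFFER
  Position 5: 'a' vs 'c' => DIFFER
Positions that differ: 6

6


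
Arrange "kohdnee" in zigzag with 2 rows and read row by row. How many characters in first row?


Zigzag "kohdnee" into 2 rows:
Placing characters:
  'k' => row 0
  'o' => row 1
  'h' => row 0
  'd' => row 1
  'n' => row 0
  'e' => row 1
  'e' => row 0
Rows:
  Row 0: "khne"
  Row 1: "ode"
First row length: 4

4


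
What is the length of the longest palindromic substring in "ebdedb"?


Input: "ebdedb"
Checking substrings for palindromes:
  [1:6] "bdedb" (len 5) => palindrome
  [2:5] "ded" (len 3) => palindrome
Longest palindromic substring: "bdedb" with length 5

5


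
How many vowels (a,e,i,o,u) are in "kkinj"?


Input: kkinj
Checking each character:
  'k' at position 0: consonant
  'k' at position 1: consonant
  'i' at position 2: vowel (running total: 1)
  'n' at position 3: consonant
  'j' at position 4: consonant
Total vowels: 1

1


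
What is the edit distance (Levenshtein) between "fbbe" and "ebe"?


Computing edit distance: "fbbe" -> "ebe"
DP table:
           e    b    e
      0    1    2    3
  f   1    1    2    3
  b   2    2    1    2
  b   3    3    2    2
  e   4    3    3    2
Edit distance = dp[4][3] = 2

2


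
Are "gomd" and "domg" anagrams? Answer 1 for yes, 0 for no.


Strings: "gomd", "domg"
Sorted first:  dgmo
Sorted second: dgmo
Sorted forms match => anagrams

1


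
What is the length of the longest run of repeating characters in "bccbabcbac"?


Input: "bccbabcbac"
Scanning for longest run:
  Position 1 ('c'): new char, reset run to 1
  Position 2 ('c'): continues run of 'c', length=2
  Position 3 ('b'): new char, reset run to 1
  Position 4 ('a'): new char, reset run to 1
  Position 5 ('b'): new char, reset run to 1
  Position 6 ('c'): new char, reset run to 1
  Position 7 ('b'): new char, reset run to 1
  Position 8 ('a'): new char, reset run to 1
  Position 9 ('c'): new char, reset run to 1
Longest run: 'c' with length 2

2


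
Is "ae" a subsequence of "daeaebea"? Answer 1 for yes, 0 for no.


Check if "ae" is a subsequence of "daeaebea"
Greedy scan:
  Position 0 ('d'): no match needed
  Position 1 ('a'): matches sub[0] = 'a'
  Position 2 ('e'): matches sub[1] = 'e'
  Position 3 ('a'): no match needed
  Position 4 ('e'): no match needed
  Position 5 ('b'): no match needed
  Position 6 ('e'): no match needed
  Position 7 ('a'): no match needed
All 2 characters matched => is a subsequence

1


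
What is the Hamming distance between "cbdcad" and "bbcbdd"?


Comparing "cbdcad" and "bbcbdd" position by position:
  Position 0: 'c' vs 'b' => differ
  Position 1: 'b' vs 'b' => same
  Position 2: 'd' vs 'c' => differ
  Position 3: 'c' vs 'b' => differ
  Position 4: 'a' vs 'd' => differ
  Position 5: 'd' vs 'd' => same
Total differences (Hamming distance): 4

4


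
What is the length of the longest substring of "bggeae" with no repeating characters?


Input: "bggeae"
Sliding window (track last position of each char):
  Position 0 ('b'): window [0,0] length 1 -- new best
  Position 1 ('g'): window [0,1] length 2 -- new best
  Position 2 ('g'): repeat (last at 1), move window start to 2
  Position 2 ('g'): window [2,2] length 1
  Position 3 ('e'): window [2,3] length 2
  Position 4 ('a'): window [2,4] length 3 -- new best
  Position 5 ('e'): repeat (last at 3), move window start to 4
  Position 5 ('e'): window [4,5] length 2
Longest substring with no repeats: "gea" with length 3

3


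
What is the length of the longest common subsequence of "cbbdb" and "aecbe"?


LCS of "cbbdb" and "aecbe"
DP table:
           a    e    c    b    e
      0    0    0    0    0    0
  c   0    0    0    1    1    1
  b   0    0    0    1    2    2
  b   0    0    0    1    2    2
  d   0    0    0    1    2    2
  b   0    0    0    1    2    2
LCS length = dp[5][5] = 2

2


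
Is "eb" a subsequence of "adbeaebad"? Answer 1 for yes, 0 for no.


Check if "eb" is a subsequence of "adbeaebad"
Greedy scan:
  Position 0 ('a'): no match needed
  Position 1 ('d'): no match needed
  Position 2 ('b'): no match needed
  Position 3 ('e'): matches sub[0] = 'e'
  Position 4 ('a'): no match needed
  Position 5 ('e'): no match needed
  Position 6 ('b'): matches sub[1] = 'b'
  Position 7 ('a'): no match needed
  Position 8 ('d'): no match needed
All 2 characters matched => is a subsequence

1


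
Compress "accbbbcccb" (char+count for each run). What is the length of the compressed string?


Input: accbbbcccb
Runs:
  'a' x 1 => "a1"
  'c' x 2 => "c2"
  'b' x 3 => "b3"
  'c' x 3 => "c3"
  'b' x 1 => "b1"
Compressed: "a1c2b3c3b1"
Compressed length: 10

10


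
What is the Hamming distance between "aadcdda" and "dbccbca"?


Comparing "aadcdda" and "dbccbca" position by position:
  Position 0: 'a' vs 'd' => differ
  Position 1: 'a' vs 'b' => differ
  Position 2: 'd' vs 'c' => differ
  Position 3: 'c' vs 'c' => same
  Position 4: 'd' vs 'b' => differ
  Position 5: 'd' vs 'c' => differ
  Position 6: 'a' vs 'a' => same
Total differences (Hamming distance): 5

5


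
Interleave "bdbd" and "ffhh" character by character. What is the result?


Interleaving "bdbd" and "ffhh":
  Position 0: 'b' from first, 'f' from second => "bf"
  Position 1: 'd' from first, 'f' from second => "df"
  Position 2: 'b' from first, 'h' from second => "bh"
  Position 3: 'd' from first, 'h' from second => "dh"
Result: bfdfbhdh

bfdfbhdh


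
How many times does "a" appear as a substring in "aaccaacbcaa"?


Searching for "a" in "aaccaacbcaa"
Scanning each position:
  Position 0: "a" => MATCH
  Position 1: "a" => MATCH
  Position 2: "c" => no
  Position 3: "c" => no
  Position 4: "a" => MATCH
  Position 5: "a" => MATCH
  Position 6: "c" => no
  Position 7: "b" => no
  Position 8: "c" => no
  Position 9: "a" => MATCH
  Position 10: "a" => MATCH
Total occurrences: 6

6


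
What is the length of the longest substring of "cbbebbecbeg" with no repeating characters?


Input: "cbbebbecbeg"
Sliding window (track last position of each char):
  Position 0 ('c'): window [0,0] length 1 -- new best
  Position 1 ('b'): window [0,1] length 2 -- new best
  Position 2 ('b'): repeat (last at 1), move window start to 2
  Position 2 ('b'): window [2,2] length 1
  Position 3 ('e'): window [2,3] length 2
  Position 4 ('b'): repeat (last at 2), move window start to 3
  Position 4 ('b'): window [3,4] length 2
  Position 5 ('b'): repeat (last at 4), move window start to 5
  Position 5 ('b'): window [5,5] length 1
  Position 6 ('e'): window [5,6] length 2
  Position 7 ('c'): window [5,7] length 3 -- new best
  Position 8 ('b'): repeat (last at 5), move window start to 6
  Position 8 ('b'): window [6,8] length 3
  Position 9 ('e'): repeat (last at 6), move window start to 7
  Position 9 ('e'): window [7,9] length 3
  Position 10 ('g'): window [7,10] length 4 -- new best
Longest substring with no repeats: "cbeg" with length 4

4


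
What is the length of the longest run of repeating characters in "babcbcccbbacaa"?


Input: "babcbcccbbacaa"
Scanning for longest run:
  Position 1 ('a'): new char, reset run to 1
  Position 2 ('b'): new char, reset run to 1
  Position 3 ('c'): new char, reset run to 1
  Position 4 ('b'): new char, reset run to 1
  Position 5 ('c'): new char, reset run to 1
  Position 6 ('c'): continues run of 'c', length=2
  Position 7 ('c'): continues run of 'c', length=3
  Position 8 ('b'): new char, reset run to 1
  Position 9 ('b'): continues run of 'b', length=2
  Position 10 ('a'): new char, reset run to 1
  Position 11 ('c'): new char, reset run to 1
  Position 12 ('a'): new char, reset run to 1
  Position 13 ('a'): continues run of 'a', length=2
Longest run: 'c' with length 3

3


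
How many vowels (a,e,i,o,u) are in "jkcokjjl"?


Input: jkcokjjl
Checking each character:
  'j' at position 0: consonant
  'k' at position 1: consonant
  'c' at position 2: consonant
  'o' at position 3: vowel (running total: 1)
  'k' at position 4: consonant
  'j' at position 5: consonant
  'j' at position 6: consonant
  'l' at position 7: consonant
Total vowels: 1

1


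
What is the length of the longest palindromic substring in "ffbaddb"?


Input: "ffbaddb"
Checking substrings for palindromes:
  [0:2] "ff" (len 2) => palindrome
  [4:6] "dd" (len 2) => palindrome
Longest palindromic substring: "ff" with length 2

2


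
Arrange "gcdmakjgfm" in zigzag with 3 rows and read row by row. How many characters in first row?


Zigzag "gcdmakjgfm" into 3 rows:
Placing characters:
  'g' => row 0
  'c' => row 1
  'd' => row 2
  'm' => row 1
  'a' => row 0
  'k' => row 1
  'j' => row 2
  'g' => row 1
  'f' => row 0
  'm' => row 1
Rows:
  Row 0: "gaf"
  Row 1: "cmkgm"
  Row 2: "dj"
First row length: 3

3


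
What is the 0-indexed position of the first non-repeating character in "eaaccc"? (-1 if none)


Input: eaaccc
Character frequencies:
  'a': 2
  'c': 3
  'e': 1
Scanning left to right for freq == 1:
  Position 0 ('e'): unique! => answer = 0

0


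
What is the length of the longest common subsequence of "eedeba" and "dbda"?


LCS of "eedeba" and "dbda"
DP table:
           d    b    d    a
      0    0    0    0    0
  e   0    0    0    0    0
  e   0    0    0    0    0
  d   0    1    1    1    1
  e   0    1    1    1    1
  b   0    1    2    2    2
  a   0    1    2    2    3
LCS length = dp[6][4] = 3

3


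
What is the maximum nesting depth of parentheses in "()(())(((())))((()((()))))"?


Input: "()(())(((())))((()((()))))"
Tracking depth:
  Position 0 '(': depth becomes 1
  Position 1 ')': depth becomes 0
  Position 2 '(': depth becomes 1
  Position 3 '(': depth becomes 2
  Position 4 ')': depth becomes 1
  Position 5 ')': depth becomes 0
  Position 6 '(': depth becomes 1
  Position 7 '(': depth becomes 2
  Position 8 '(': depth becomes 3
  Position 9 '(': depth becomes 4
  Position 10 ')': depth becomes 3
  Position 11 ')': depth becomes 2
  Position 12 ')': depth becomes 1
  Position 13 ')': depth becomes 0
  Position 14 '(': depth becomes 1
  Position 15 '(': depth becomes 2
  Position 16 '(': depth becomes 3
  Position 17 ')': depth becomes 2
  Position 18 '(': depth becomes 3
  Position 19 '(': depth becomes 4
  Position 20 '(': depth becomes 5
  Position 21 ')': depth becomes 4
  Position 22 ')': depth becomes 3
  Position 23 ')': depth becomes 2
  Position 24 ')': depth becomes 1
  Position 25 ')': depth becomes 0
Maximum depth reached: 5

5


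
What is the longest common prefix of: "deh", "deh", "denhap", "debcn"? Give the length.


Words: deh, deh, denhap, debcn
  Position 0: all 'd' => match
  Position 1: all 'e' => match
  Position 2: ('h', 'h', 'n', 'b') => mismatch, stop
LCP = "de" (length 2)

2


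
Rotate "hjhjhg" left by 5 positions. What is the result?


Input: "hjhjhg", rotate left by 5
First 5 characters: "hjhjh"
Remaining characters: "g"
Concatenate remaining + first: "g" + "hjhjh" = "ghjhjh"

ghjhjh


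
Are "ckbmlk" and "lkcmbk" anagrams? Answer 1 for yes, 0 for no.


Strings: "ckbmlk", "lkcmbk"
Sorted first:  bckklm
Sorted second: bckklm
Sorted forms match => anagrams

1


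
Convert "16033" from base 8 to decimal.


Input: "16033" in base 8
Positional expansion:
  Digit '1' (value 1) x 8^4 = 4096
  Digit '6' (value 6) x 8^3 = 3072
  Digit '0' (value 0) x 8^2 = 0
  Digit '3' (value 3) x 8^1 = 24
  Digit '3' (value 3) x 8^0 = 3
Sum = 7195

7195


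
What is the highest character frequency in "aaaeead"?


Input: aaaeead
Character counts:
  'a': 4
  'd': 1
  'e': 2
Maximum frequency: 4

4


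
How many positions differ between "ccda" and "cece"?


Comparing "ccda" and "cece" position by position:
  Position 0: 'c' vs 'c' => same
  Position 1: 'c' vs 'e' => DIFFER
  Position 2: 'd' vs 'c' => DIFFER
  Position 3: 'a' vs 'e' => DIFFER
Positions that differ: 3

3


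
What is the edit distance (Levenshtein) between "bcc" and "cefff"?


Computing edit distance: "bcc" -> "cefff"
DP table:
           c    e    f    f    f
      0    1    2    3    4    5
  b   1    1    2    3    4    5
  c   2    1    2    3    4    5
  c   3    2    2    3    4    5
Edit distance = dp[3][5] = 5

5


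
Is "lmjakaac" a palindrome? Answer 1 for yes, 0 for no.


Input: lmjakaac
Reversed: caakajml
  Compare pos 0 ('l') with pos 7 ('c'): MISMATCH
  Compare pos 1 ('m') with pos 6 ('a'): MISMATCH
  Compare pos 2 ('j') with pos 5 ('a'): MISMATCH
  Compare pos 3 ('a') with pos 4 ('k'): MISMATCH
Result: not a palindrome

0


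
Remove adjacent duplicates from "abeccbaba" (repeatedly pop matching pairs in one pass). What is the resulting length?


Input: abeccbaba
Stack-based adjacent duplicate removal:
  Read 'a': push. Stack: a
  Read 'b': push. Stack: ab
  Read 'e': push. Stack: abe
  Read 'c': push. Stack: abec
  Read 'c': matches stack top 'c' => pop. Stack: abe
  Read 'b': push. Stack: abeb
  Read 'a': push. Stack: abeba
  Read 'b': push. Stack: abebab
  Read 'a': push. Stack: abebaba
Final stack: "abebaba" (length 7)

7


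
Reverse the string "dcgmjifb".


Input: dcgmjifb
Reading characters right to left:
  Position 7: 'b'
  Position 6: 'f'
  Position 5: 'i'
  Position 4: 'j'
  Position 3: 'm'
  Position 2: 'g'
  Position 1: 'c'
  Position 0: 'd'
Reversed: bfijmgcd

bfijmgcd


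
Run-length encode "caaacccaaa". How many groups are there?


Input: caaacccaaa
Scanning for consecutive runs:
  Group 1: 'c' x 1 (positions 0-0)
  Group 2: 'a' x 3 (positions 1-3)
  Group 3: 'c' x 3 (positions 4-6)
  Group 4: 'a' x 3 (positions 7-9)
Total groups: 4

4


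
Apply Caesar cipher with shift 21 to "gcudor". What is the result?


Caesar cipher: shift "gcudor" by 21
  'g' (pos 6) + 21 = pos 1 = 'b'
  'c' (pos 2) + 21 = pos 23 = 'x'
  'u' (pos 20) + 21 = pos 15 = 'p'
  'd' (pos 3) + 21 = pos 24 = 'y'
  'o' (pos 14) + 21 = pos 9 = 'j'
  'r' (pos 17) + 21 = pos 12 = 'm'
Result: bxpyjm

bxpyjm


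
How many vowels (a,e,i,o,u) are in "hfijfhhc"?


Input: hfijfhhc
Checking each character:
  'h' at position 0: consonant
  'f' at position 1: consonant
  'i' at position 2: vowel (running total: 1)
  'j' at position 3: consonant
  'f' at position 4: consonant
  'h' at position 5: consonant
  'h' at position 6: consonant
  'c' at position 7: consonant
Total vowels: 1

1


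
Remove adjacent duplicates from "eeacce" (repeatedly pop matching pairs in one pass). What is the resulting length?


Input: eeacce
Stack-based adjacent duplicate removal:
  Read 'e': push. Stack: e
  Read 'e': matches stack top 'e' => pop. Stack: (empty)
  Read 'a': push. Stack: a
  Read 'c': push. Stack: ac
  Read 'c': matches stack top 'c' => pop. Stack: a
  Read 'e': push. Stack: ae
Final stack: "ae" (length 2)

2


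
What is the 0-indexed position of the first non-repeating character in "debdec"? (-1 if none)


Input: debdec
Character frequencies:
  'b': 1
  'c': 1
  'd': 2
  'e': 2
Scanning left to right for freq == 1:
  Position 0 ('d'): freq=2, skip
  Position 1 ('e'): freq=2, skip
  Position 2 ('b'): unique! => answer = 2

2


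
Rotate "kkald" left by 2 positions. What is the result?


Input: "kkald", rotate left by 2
First 2 characters: "kk"
Remaining characters: "ald"
Concatenate remaining + first: "ald" + "kk" = "aldkk"

aldkk


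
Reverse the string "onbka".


Input: onbka
Reading characters right to left:
  Position 4: 'a'
  Position 3: 'k'
  Position 2: 'b'
  Position 1: 'n'
  Position 0: 'o'
Reversed: akbno

akbno


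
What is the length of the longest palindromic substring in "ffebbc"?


Input: "ffebbc"
Checking substrings for palindromes:
  [0:2] "ff" (len 2) => palindrome
  [3:5] "bb" (len 2) => palindrome
Longest palindromic substring: "ff" with length 2

2


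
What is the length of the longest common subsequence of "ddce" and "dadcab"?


LCS of "ddce" and "dadcab"
DP table:
           d    a    d    c    a    b
      0    0    0    0    0    0    0
  d   0    1    1    1    1    1    1
  d   0    1    1    2    2    2    2
  c   0    1    1    2    3    3    3
  e   0    1    1    2    3    3    3
LCS length = dp[4][6] = 3

3


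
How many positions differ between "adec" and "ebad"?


Comparing "adec" and "ebad" position by position:
  Position 0: 'a' vs 'e' => DIFFER
  Position 1: 'd' vs 'b' => DIFFER
  Position 2: 'e' vs 'a' => DIFFER
  Position 3: 'c' vs 'd' => DIFFER
Positions that differ: 4

4


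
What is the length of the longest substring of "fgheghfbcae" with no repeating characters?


Input: "fgheghfbcae"
Sliding window (track last position of each char):
  Position 0 ('f'): window [0,0] length 1 -- new best
  Position 1 ('g'): window [0,1] length 2 -- new best
  Position 2 ('h'): window [0,2] length 3 -- new best
  Position 3 ('e'): window [0,3] length 4 -- new best
  Position 4 ('g'): repeat (last at 1), move window start to 2
  Position 4 ('g'): window [2,4] length 3
  Position 5 ('h'): repeat (last at 2), move window start to 3
  Position 5 ('h'): window [3,5] length 3
  Position 6 ('f'): window [3,6] length 4
  Position 7 ('b'): window [3,7] length 5 -- new best
  Position 8 ('c'): window [3,8] length 6 -- new best
  Position 9 ('a'): window [3,9] length 7 -- new best
  Position 10 ('e'): repeat (last at 3), move window start to 4
  Position 10 ('e'): window [4,10] length 7
Longest substring with no repeats: "eghfbca" with length 7

7


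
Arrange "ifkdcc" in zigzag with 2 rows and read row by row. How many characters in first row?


Zigzag "ifkdcc" into 2 rows:
Placing characters:
  'i' => row 0
  'f' => row 1
  'k' => row 0
  'd' => row 1
  'c' => row 0
  'c' => row 1
Rows:
  Row 0: "ikc"
  Row 1: "fdc"
First row length: 3

3


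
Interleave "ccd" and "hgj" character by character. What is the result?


Interleaving "ccd" and "hgj":
  Position 0: 'c' from first, 'h' from second => "ch"
  Position 1: 'c' from first, 'g' from second => "cg"
  Position 2: 'd' from first, 'j' from second => "dj"
Result: chcgdj

chcgdj


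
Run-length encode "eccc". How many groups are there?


Input: eccc
Scanning for consecutive runs:
  Group 1: 'e' x 1 (positions 0-0)
  Group 2: 'c' x 3 (positions 1-3)
Total groups: 2

2


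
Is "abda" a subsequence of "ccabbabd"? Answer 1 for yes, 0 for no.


Check if "abda" is a subsequence of "ccabbabd"
Greedy scan:
  Position 0 ('c'): no match needed
  Position 1 ('c'): no match needed
  Position 2 ('a'): matches sub[0] = 'a'
  Position 3 ('b'): matches sub[1] = 'b'
  Position 4 ('b'): no match needed
  Position 5 ('a'): no match needed
  Position 6 ('b'): no match needed
  Position 7 ('d'): matches sub[2] = 'd'
Only matched 3/4 characters => not a subsequence

0


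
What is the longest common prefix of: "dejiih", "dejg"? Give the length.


Words: dejiih, dejg
  Position 0: all 'd' => match
  Position 1: all 'e' => match
  Position 2: all 'j' => match
  Position 3: ('i', 'g') => mismatch, stop
LCP = "dej" (length 3)

3


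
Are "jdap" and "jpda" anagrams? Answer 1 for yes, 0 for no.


Strings: "jdap", "jpda"
Sorted first:  adjp
Sorted second: adjp
Sorted forms match => anagrams

1


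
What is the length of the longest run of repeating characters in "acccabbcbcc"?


Input: "acccabbcbcc"
Scanning for longest run:
  Position 1 ('c'): new char, reset run to 1
  Position 2 ('c'): continues run of 'c', length=2
  Position 3 ('c'): continues run of 'c', length=3
  Position 4 ('a'): new char, reset run to 1
  Position 5 ('b'): new char, reset run to 1
  Position 6 ('b'): continues run of 'b', length=2
  Position 7 ('c'): new char, reset run to 1
  Position 8 ('b'): new char, reset run to 1
  Position 9 ('c'): new char, reset run to 1
  Position 10 ('c'): continues run of 'c', length=2
Longest run: 'c' with length 3

3


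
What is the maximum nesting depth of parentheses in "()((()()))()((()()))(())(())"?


Input: "()((()()))()((()()))(())(())"
Tracking depth:
  Position 0 '(': depth becomes 1
  Position 1 ')': depth becomes 0
  Position 2 '(': depth becomes 1
  Position 3 '(': depth becomes 2
  Position 4 '(': depth becomes 3
  Position 5 ')': depth becomes 2
  Position 6 '(': depth becomes 3
  Position 7 ')': depth becomes 2
  Position 8 ')': depth becomes 1
  Position 9 ')': depth becomes 0
  Position 10 '(': depth becomes 1
  Position 11 ')': depth becomes 0
  Position 12 '(': depth becomes 1
  Position 13 '(': depth becomes 2
  Position 14 '(': depth becomes 3
  Position 15 ')': depth becomes 2
  Position 16 '(': depth becomes 3
  Position 17 ')': depth becomes 2
  Position 18 ')': depth becomes 1
  Position 19 ')': depth becomes 0
  Position 20 '(': depth becomes 1
  Position 21 '(': depth becomes 2
  Position 22 ')': depth becomes 1
  Position 23 ')': depth becomes 0
  Position 24 '(': depth becomes 1
  Position 25 '(': depth becomes 2
  Position 26 ')': depth becomes 1
  Position 27 ')': depth becomes 0
Maximum depth reached: 3

3


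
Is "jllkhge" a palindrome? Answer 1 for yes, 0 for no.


Input: jllkhge
Reversed: eghkllj
  Compare pos 0 ('j') with pos 6 ('e'): MISMATCH
  Compare pos 1 ('l') with pos 5 ('g'): MISMATCH
  Compare pos 2 ('l') with pos 4 ('h'): MISMATCH
Result: not a palindrome

0


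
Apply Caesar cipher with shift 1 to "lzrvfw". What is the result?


Caesar cipher: shift "lzrvfw" by 1
  'l' (pos 11) + 1 = pos 12 = 'm'
  'z' (pos 25) + 1 = pos 0 = 'a'
  'r' (pos 17) + 1 = pos 18 = 's'
  'v' (pos 21) + 1 = pos 22 = 'w'
  'f' (pos 5) + 1 = pos 6 = 'g'
  'w' (pos 22) + 1 = pos 23 = 'x'
Result: maswgx

maswgx


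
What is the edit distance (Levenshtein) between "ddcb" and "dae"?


Computing edit distance: "ddcb" -> "dae"
DP table:
           d    a    e
      0    1    2    3
  d   1    0    1    2
  d   2    1    1    2
  c   3    2    2    2
  b   4    3    3    3
Edit distance = dp[4][3] = 3

3


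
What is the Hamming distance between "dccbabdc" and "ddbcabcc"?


Comparing "dccbabdc" and "ddbcabcc" position by position:
  Position 0: 'd' vs 'd' => same
  Position 1: 'c' vs 'd' => differ
  Position 2: 'c' vs 'b' => differ
  Position 3: 'b' vs 'c' => differ
  Position 4: 'a' vs 'a' => same
  Position 5: 'b' vs 'b' => same
  Position 6: 'd' vs 'c' => differ
  Position 7: 'c' vs 'c' => same
Total differences (Hamming distance): 4

4


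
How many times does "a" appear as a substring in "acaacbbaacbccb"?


Searching for "a" in "acaacbbaacbccb"
Scanning each position:
  Position 0: "a" => MATCH
  Position 1: "c" => no
  Position 2: "a" => MATCH
  Position 3: "a" => MATCH
  Position 4: "c" => no
  Position 5: "b" => no
  Position 6: "b" => no
  Position 7: "a" => MATCH
  Position 8: "a" => MATCH
  Position 9: "c" => no
  Position 10: "b" => no
  Position 11: "c" => no
  Position 12: "c" => no
  Position 13: "b" => no
Total occurrences: 5

5


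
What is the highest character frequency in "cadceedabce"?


Input: cadceedabce
Character counts:
  'a': 2
  'b': 1
  'c': 3
  'd': 2
  'e': 3
Maximum frequency: 3

3


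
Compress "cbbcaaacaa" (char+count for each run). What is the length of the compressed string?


Input: cbbcaaacaa
Runs:
  'c' x 1 => "c1"
  'b' x 2 => "b2"
  'c' x 1 => "c1"
  'a' x 3 => "a3"
  'c' x 1 => "c1"
  'a' x 2 => "a2"
Compressed: "c1b2c1a3c1a2"
Compressed length: 12

12


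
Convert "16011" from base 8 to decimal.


Input: "16011" in base 8
Positional expansion:
  Digit '1' (value 1) x 8^4 = 4096
  Digit '6' (value 6) x 8^3 = 3072
  Digit '0' (value 0) x 8^2 = 0
  Digit '1' (value 1) x 8^1 = 8
  Digit '1' (value 1) x 8^0 = 1
Sum = 7177

7177


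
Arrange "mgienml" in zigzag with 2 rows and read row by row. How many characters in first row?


Zigzag "mgienml" into 2 rows:
Placing characters:
  'm' => row 0
  'g' => row 1
  'i' => row 0
  'e' => row 1
  'n' => row 0
  'm' => row 1
  'l' => row 0
Rows:
  Row 0: "minl"
  Row 1: "gem"
First row length: 4

4


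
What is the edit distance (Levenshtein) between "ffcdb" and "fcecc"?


Computing edit distance: "ffcdb" -> "fcecc"
DP table:
           f    c    e    c    c
      0    1    2    3    4    5
  f   1    0    1    2    3    4
  f   2    1    1    2    3    4
  c   3    2    1    2    2    3
  d   4    3    2    2    3    3
  b   5    4    3    3    3    4
Edit distance = dp[5][5] = 4

4


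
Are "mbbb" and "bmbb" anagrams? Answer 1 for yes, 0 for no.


Strings: "mbbb", "bmbb"
Sorted first:  bbbm
Sorted second: bbbm
Sorted forms match => anagrams

1


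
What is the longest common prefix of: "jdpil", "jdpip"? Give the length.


Words: jdpil, jdpip
  Position 0: all 'j' => match
  Position 1: all 'd' => match
  Position 2: all 'p' => match
  Position 3: all 'i' => match
  Position 4: ('l', 'p') => mismatch, stop
LCP = "jdpi" (length 4)

4


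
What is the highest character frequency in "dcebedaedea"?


Input: dcebedaedea
Character counts:
  'a': 2
  'b': 1
  'c': 1
  'd': 3
  'e': 4
Maximum frequency: 4

4


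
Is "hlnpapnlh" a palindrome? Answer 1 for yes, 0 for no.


Input: hlnpapnlh
Reversed: hlnpapnlh
  Compare pos 0 ('h') with pos 8 ('h'): match
  Compare pos 1 ('l') with pos 7 ('l'): match
  Compare pos 2 ('n') with pos 6 ('n'): match
  Compare pos 3 ('p') with pos 5 ('p'): match
Result: palindrome

1


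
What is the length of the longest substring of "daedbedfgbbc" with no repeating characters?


Input: "daedbedfgbbc"
Sliding window (track last position of each char):
  Position 0 ('d'): window [0,0] length 1 -- new best
  Position 1 ('a'): window [0,1] length 2 -- new best
  Position 2 ('e'): window [0,2] length 3 -- new best
  Position 3 ('d'): repeat (last at 0), move window start to 1
  Position 3 ('d'): window [1,3] length 3
  Position 4 ('b'): window [1,4] length 4 -- new best
  Position 5 ('e'): repeat (last at 2), move window start to 3
  Position 5 ('e'): window [3,5] length 3
  Position 6 ('d'): repeat (last at 3), move window start to 4
  Position 6 ('d'): window [4,6] length 3
  Position 7 ('f'): window [4,7] length 4
  Position 8 ('g'): window [4,8] length 5 -- new best
  Position 9 ('b'): repeat (last at 4), move window start to 5
  Position 9 ('b'): window [5,9] length 5
  Position 10 ('b'): repeat (last at 9), move window start to 10
  Position 10 ('b'): window [10,10] length 1
  Position 11 ('c'): window [10,11] length 2
Longest substring with no repeats: "bedfg" with length 5

5


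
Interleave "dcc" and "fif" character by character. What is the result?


Interleaving "dcc" and "fif":
  Position 0: 'd' from first, 'f' from second => "df"
  Position 1: 'c' from first, 'i' from second => "ci"
  Position 2: 'c' from first, 'f' from second => "cf"
Result: dfcicf

dfcicf


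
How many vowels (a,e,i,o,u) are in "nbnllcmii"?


Input: nbnllcmii
Checking each character:
  'n' at position 0: consonant
  'b' at position 1: consonant
  'n' at position 2: consonant
  'l' at position 3: consonant
  'l' at position 4: consonant
  'c' at position 5: consonant
  'm' at position 6: consonant
  'i' at position 7: vowel (running total: 1)
  'i' at position 8: vowel (running total: 2)
Total vowels: 2

2


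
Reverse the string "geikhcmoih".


Input: geikhcmoih
Reading characters right to left:
  Position 9: 'h'
  Position 8: 'i'
  Position 7: 'o'
  Position 6: 'm'
  Position 5: 'c'
  Position 4: 'h'
  Position 3: 'k'
  Position 2: 'i'
  Position 1: 'e'
  Position 0: 'g'
Reversed: hiomchkieg

hiomchkieg


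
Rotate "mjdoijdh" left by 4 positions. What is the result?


Input: "mjdoijdh", rotate left by 4
First 4 characters: "mjdo"
Remaining characters: "ijdh"
Concatenate remaining + first: "ijdh" + "mjdo" = "ijdhmjdo"

ijdhmjdo


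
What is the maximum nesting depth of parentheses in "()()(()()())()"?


Input: "()()(()()())()"
Tracking depth:
  Position 0 '(': depth becomes 1
  Position 1 ')': depth becomes 0
  Position 2 '(': depth becomes 1
  Position 3 ')': depth becomes 0
  Position 4 '(': depth becomes 1
  Position 5 '(': depth becomes 2
  Position 6 ')': depth becomes 1
  Position 7 '(': depth becomes 2
  Position 8 ')': depth becomes 1
  Position 9 '(': depth becomes 2
  Position 10 ')': depth becomes 1
  Position 11 ')': depth becomes 0
  Position 12 '(': depth becomes 1
  Position 13 ')': depth becomes 0
Maximum depth reached: 2

2


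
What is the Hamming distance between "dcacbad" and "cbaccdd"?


Comparing "dcacbad" and "cbaccdd" position by position:
  Position 0: 'd' vs 'c' => differ
  Position 1: 'c' vs 'b' => differ
  Position 2: 'a' vs 'a' => same
  Position 3: 'c' vs 'c' => same
  Position 4: 'b' vs 'c' => differ
  Position 5: 'a' vs 'd' => differ
  Position 6: 'd' vs 'd' => same
Total differences (Hamming distance): 4

4


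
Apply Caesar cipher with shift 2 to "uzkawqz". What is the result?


Caesar cipher: shift "uzkawqz" by 2
  'u' (pos 20) + 2 = pos 22 = 'w'
  'z' (pos 25) + 2 = pos 1 = 'b'
  'k' (pos 10) + 2 = pos 12 = 'm'
  'a' (pos 0) + 2 = pos 2 = 'c'
  'w' (pos 22) + 2 = pos 24 = 'y'
  'q' (pos 16) + 2 = pos 18 = 's'
  'z' (pos 25) + 2 = pos 1 = 'b'
Result: wbmcysb

wbmcysb


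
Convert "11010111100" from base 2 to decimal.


Input: "11010111100" in base 2
Positional expansion:
  Digit '1' (value 1) x 2^10 = 1024
  Digit '1' (value 1) x 2^9 = 512
  Digit '0' (value 0) x 2^8 = 0
  Digit '1' (value 1) x 2^7 = 128
  Digit '0' (value 0) x 2^6 = 0
  Digit '1' (value 1) x 2^5 = 32
  Digit '1' (value 1) x 2^4 = 16
  Digit '1' (value 1) x 2^3 = 8
  Digit '1' (value 1) x 2^2 = 4
  Digit '0' (value 0) x 2^1 = 0
  Digit '0' (value 0) x 2^0 = 0
Sum = 1724

1724


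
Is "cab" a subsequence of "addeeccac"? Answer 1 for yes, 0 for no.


Check if "cab" is a subsequence of "addeeccac"
Greedy scan:
  Position 0 ('a'): no match needed
  Position 1 ('d'): no match needed
  Position 2 ('d'): no match needed
  Position 3 ('e'): no match needed
  Position 4 ('e'): no match needed
  Position 5 ('c'): matches sub[0] = 'c'
  Position 6 ('c'): no match needed
  Position 7 ('a'): matches sub[1] = 'a'
  Position 8 ('c'): no match needed
Only matched 2/3 characters => not a subsequence

0


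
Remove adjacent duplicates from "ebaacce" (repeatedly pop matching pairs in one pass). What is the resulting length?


Input: ebaacce
Stack-based adjacent duplicate removal:
  Read 'e': push. Stack: e
  Read 'b': push. Stack: eb
  Read 'a': push. Stack: eba
  Read 'a': matches stack top 'a' => pop. Stack: eb
  Read 'c': push. Stack: ebc
  Read 'c': matches stack top 'c' => pop. Stack: eb
  Read 'e': push. Stack: ebe
Final stack: "ebe" (length 3)

3


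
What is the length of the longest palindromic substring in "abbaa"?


Input: "abbaa"
Checking substrings for palindromes:
  [0:4] "abba" (len 4) => palindrome
  [1:3] "bb" (len 2) => palindrome
  [3:5] "aa" (len 2) => palindrome
Longest palindromic substring: "abba" with length 4

4


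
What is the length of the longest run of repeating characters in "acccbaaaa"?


Input: "acccbaaaa"
Scanning for longest run:
  Position 1 ('c'): new char, reset run to 1
  Position 2 ('c'): continues run of 'c', length=2
  Position 3 ('c'): continues run of 'c', length=3
  Position 4 ('b'): new char, reset run to 1
  Position 5 ('a'): new char, reset run to 1
  Position 6 ('a'): continues run of 'a', length=2
  Position 7 ('a'): continues run of 'a', length=3
  Position 8 ('a'): continues run of 'a', length=4
Longest run: 'a' with length 4

4


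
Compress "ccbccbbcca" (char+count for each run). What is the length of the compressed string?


Input: ccbccbbcca
Runs:
  'c' x 2 => "c2"
  'b' x 1 => "b1"
  'c' x 2 => "c2"
  'b' x 2 => "b2"
  'c' x 2 => "c2"
  'a' x 1 => "a1"
Compressed: "c2b1c2b2c2a1"
Compressed length: 12

12


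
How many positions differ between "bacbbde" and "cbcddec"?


Comparing "bacbbde" and "cbcddec" position by position:
  Position 0: 'b' vs 'c' => DIFFER
  Position 1: 'a' vs 'b' => DIFFER
  Position 2: 'c' vs 'c' => same
  Position 3: 'b' vs 'd' => DIFFER
  Position 4: 'b' vs 'd' => DIFFER
  Position 5: 'd' vs 'e' => DIFFER
  Position 6: 'e' vs 'c' => DIFFER
Positions that differ: 6

6


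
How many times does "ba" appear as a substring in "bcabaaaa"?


Searching for "ba" in "bcabaaaa"
Scanning each position:
  Position 0: "bc" => no
  Position 1: "ca" => no
  Position 2: "ab" => no
  Position 3: "ba" => MATCH
  Position 4: "aa" => no
  Position 5: "aa" => no
  Position 6: "aa" => no
Total occurrences: 1

1


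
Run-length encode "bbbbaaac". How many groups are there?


Input: bbbbaaac
Scanning for consecutive runs:
  Group 1: 'b' x 4 (positions 0-3)
  Group 2: 'a' x 3 (positions 4-6)
  Group 3: 'c' x 1 (positions 7-7)
Total groups: 3

3


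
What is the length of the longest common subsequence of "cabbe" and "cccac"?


LCS of "cabbe" and "cccac"
DP table:
           c    c    c    a    c
      0    0    0    0    0    0
  c   0    1    1    1    1    1
  a   0    1    1    1    2    2
  b   0    1    1    1    2    2
  b   0    1    1    1    2    2
  e   0    1    1    1    2    2
LCS length = dp[5][5] = 2

2


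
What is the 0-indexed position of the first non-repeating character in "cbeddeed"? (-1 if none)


Input: cbeddeed
Character frequencies:
  'b': 1
  'c': 1
  'd': 3
  'e': 3
Scanning left to right for freq == 1:
  Position 0 ('c'): unique! => answer = 0

0


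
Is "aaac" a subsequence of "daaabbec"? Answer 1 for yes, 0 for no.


Check if "aaac" is a subsequence of "daaabbec"
Greedy scan:
  Position 0 ('d'): no match needed
  Position 1 ('a'): matches sub[0] = 'a'
  Position 2 ('a'): matches sub[1] = 'a'
  Position 3 ('a'): matches sub[2] = 'a'
  Position 4 ('b'): no match needed
  Position 5 ('b'): no match needed
  Position 6 ('e'): no match needed
  Position 7 ('c'): matches sub[3] = 'c'
All 4 characters matched => is a subsequence

1


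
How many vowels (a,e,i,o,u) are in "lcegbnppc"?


Input: lcegbnppc
Checking each character:
  'l' at position 0: consonant
  'c' at position 1: consonant
  'e' at position 2: vowel (running total: 1)
  'g' at position 3: consonant
  'b' at position 4: consonant
  'n' at position 5: consonant
  'p' at position 6: consonant
  'p' at position 7: consonant
  'c' at position 8: consonant
Total vowels: 1

1


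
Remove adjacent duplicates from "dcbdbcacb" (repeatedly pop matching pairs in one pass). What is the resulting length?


Input: dcbdbcacb
Stack-based adjacent duplicate removal:
  Read 'd': push. Stack: d
  Read 'c': push. Stack: dc
  Read 'b': push. Stack: dcb
  Read 'd': push. Stack: dcbd
  Read 'b': push. Stack: dcbdb
  Read 'c': push. Stack: dcbdbc
  Read 'a': push. Stack: dcbdbca
  Read 'c': push. Stack: dcbdbcac
  Read 'b': push. Stack: dcbdbcacb
Final stack: "dcbdbcacb" (length 9)

9
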